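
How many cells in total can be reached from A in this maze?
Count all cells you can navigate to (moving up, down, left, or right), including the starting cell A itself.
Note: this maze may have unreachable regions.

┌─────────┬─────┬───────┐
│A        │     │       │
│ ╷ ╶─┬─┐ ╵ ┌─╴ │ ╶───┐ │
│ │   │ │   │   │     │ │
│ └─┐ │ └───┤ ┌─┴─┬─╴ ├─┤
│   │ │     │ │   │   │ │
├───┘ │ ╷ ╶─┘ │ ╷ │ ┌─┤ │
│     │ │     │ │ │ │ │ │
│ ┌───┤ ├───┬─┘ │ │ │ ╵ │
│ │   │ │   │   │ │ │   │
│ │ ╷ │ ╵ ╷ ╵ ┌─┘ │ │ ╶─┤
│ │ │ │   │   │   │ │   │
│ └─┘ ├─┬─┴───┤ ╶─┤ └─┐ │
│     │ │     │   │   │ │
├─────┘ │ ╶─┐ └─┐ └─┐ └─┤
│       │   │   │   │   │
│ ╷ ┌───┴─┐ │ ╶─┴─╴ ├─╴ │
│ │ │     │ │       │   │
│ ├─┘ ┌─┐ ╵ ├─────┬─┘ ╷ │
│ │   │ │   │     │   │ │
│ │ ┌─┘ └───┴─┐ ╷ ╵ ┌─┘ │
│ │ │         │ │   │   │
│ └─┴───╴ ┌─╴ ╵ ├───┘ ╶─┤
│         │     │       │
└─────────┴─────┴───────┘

Using BFS/flood-fill to find all reachable cells from A:
Maze size: 12 × 12 = 144 total cells
65 cell(s) are walled off and cannot be reached from A.
Reachable cells: 79

Reachable region (· marks reachable cells):

┌─────────┬─────┬───────┐
│A · · · ·│· · ·│       │
│ ╷ ╶─┬─┐ ╵ ┌─╴ │ ╶───┐ │
│·│· ·│·│· ·│· ·│     │ │
│ └─┐ │ └───┤ ┌─┴─┬─╴ ├─┤
│· ·│·│· · ·│·│· ·│   │ │
├───┘ │ ╷ ╶─┘ │ ╷ │ ┌─┤ │
│· · ·│·│· · ·│·│·│ │ │ │
│ ┌───┤ ├───┬─┘ │ │ │ ╵ │
│·│· ·│·│· ·│· ·│·│ │   │
│ │ ╷ │ ╵ ╷ ╵ ┌─┘ │ │ ╶─┤
│·│·│·│· ·│· ·│· ·│ │   │
│ └─┘ ├─┬─┴───┤ ╶─┤ └─┐ │
│· · ·│ │· · ·│· ·│   │ │
├─────┘ │ ╶─┐ └─┐ └─┐ └─┤
│       │· ·│· ·│· ·│   │
│ ╷ ┌───┴─┐ │ ╶─┴─╴ ├─╴ │
│ │ │· · ·│·│· · · ·│   │
│ ├─┘ ┌─┐ ╵ ├─────┬─┘ ╷ │
│ │· ·│ │· ·│     │   │ │
│ │ ┌─┘ └───┴─┐ ╷ ╵ ┌─┘ │
│ │·│         │ │   │   │
│ └─┴───╴ ┌─╴ ╵ ├───┘ ╶─┤
│         │     │       │
└─────────┴─────┴───────┘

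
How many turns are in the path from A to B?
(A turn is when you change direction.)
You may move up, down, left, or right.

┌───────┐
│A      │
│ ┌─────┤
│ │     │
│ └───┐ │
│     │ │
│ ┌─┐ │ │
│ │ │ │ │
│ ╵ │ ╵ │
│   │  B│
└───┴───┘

Directions: down, down, right, right, down, down, right
Number of turns: 3

Solution:

┌───────┐
│A      │
│ ┌─────┤
│↓│     │
│ └───┐ │
│↳ → ↓│ │
│ ┌─┐ │ │
│ │ │↓│ │
│ ╵ │ ╵ │
│   │↳ B│
└───┴───┘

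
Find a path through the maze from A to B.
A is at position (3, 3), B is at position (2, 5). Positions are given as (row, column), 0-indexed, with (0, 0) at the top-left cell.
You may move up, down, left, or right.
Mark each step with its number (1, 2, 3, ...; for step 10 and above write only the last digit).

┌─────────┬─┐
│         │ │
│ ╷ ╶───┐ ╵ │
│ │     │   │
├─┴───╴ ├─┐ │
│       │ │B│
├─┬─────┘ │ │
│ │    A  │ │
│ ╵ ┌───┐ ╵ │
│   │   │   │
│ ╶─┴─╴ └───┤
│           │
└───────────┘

Finding the shortest path from (3, 3) to (2, 5):
Path length: 5 steps
Directions: right → down → right → up → up

Solution:

┌─────────┬─┐
│         │ │
│ ╷ ╶───┐ ╵ │
│ │     │   │
├─┴───╴ ├─┐ │
│       │ │B│
├─┬─────┘ │ │
│ │    A 1│4│
│ ╵ ┌───┐ ╵ │
│   │   │2 3│
│ ╶─┴─╴ └───┤
│           │
└───────────┘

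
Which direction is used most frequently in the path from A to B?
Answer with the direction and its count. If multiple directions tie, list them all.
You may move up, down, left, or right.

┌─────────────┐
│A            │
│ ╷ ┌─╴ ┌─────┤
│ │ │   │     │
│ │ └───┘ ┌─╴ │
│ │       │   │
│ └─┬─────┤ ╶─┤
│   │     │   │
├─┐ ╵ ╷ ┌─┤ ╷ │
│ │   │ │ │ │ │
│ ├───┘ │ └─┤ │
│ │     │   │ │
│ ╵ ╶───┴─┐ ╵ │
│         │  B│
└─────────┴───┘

Directions: right, down, down, right, right, right, up, right, right, down, left, down, right, down, down, down
Counts: {'right': 7, 'down': 7, 'up': 1, 'left': 1}
Most common: down and right (tied at 7 times each)

Solution:

┌─────────────┐
│A ↓          │
│ ╷ ┌─╴ ┌─────┤
│ │↓│   │↱ → ↓│
│ │ └───┘ ┌─╴ │
│ │↳ → → ↑│↓ ↲│
│ └─┬─────┤ ╶─┤
│   │     │↳ ↓│
├─┐ ╵ ╷ ┌─┤ ╷ │
│ │   │ │ │ │↓│
│ ├───┘ │ └─┤ │
│ │     │   │↓│
│ ╵ ╶───┴─┐ ╵ │
│         │  B│
└─────────┴───┘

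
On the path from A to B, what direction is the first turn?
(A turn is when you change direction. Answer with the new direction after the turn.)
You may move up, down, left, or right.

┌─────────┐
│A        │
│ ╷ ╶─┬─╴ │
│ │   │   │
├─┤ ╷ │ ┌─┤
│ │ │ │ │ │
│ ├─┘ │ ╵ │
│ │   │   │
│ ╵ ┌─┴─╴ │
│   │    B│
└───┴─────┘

Directions: right, right, right, right, down, left, down, down, right, down
First turn direction: down

Solution:

┌─────────┐
│A → → → ↓│
│ ╷ ╶─┬─╴ │
│ │   │↓ ↲│
├─┤ ╷ │ ┌─┤
│ │ │ │↓│ │
│ ├─┘ │ ╵ │
│ │   │↳ ↓│
│ ╵ ┌─┴─╴ │
│   │    B│
└───┴─────┘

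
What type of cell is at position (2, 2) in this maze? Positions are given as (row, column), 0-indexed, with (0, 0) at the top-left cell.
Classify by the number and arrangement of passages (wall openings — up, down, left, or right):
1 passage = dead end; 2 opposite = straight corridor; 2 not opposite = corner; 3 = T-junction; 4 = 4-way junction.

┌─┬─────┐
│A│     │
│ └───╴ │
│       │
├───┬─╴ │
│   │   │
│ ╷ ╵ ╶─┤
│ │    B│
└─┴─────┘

Checking cell at (2, 2):
Number of passages: 2
Cell type: corner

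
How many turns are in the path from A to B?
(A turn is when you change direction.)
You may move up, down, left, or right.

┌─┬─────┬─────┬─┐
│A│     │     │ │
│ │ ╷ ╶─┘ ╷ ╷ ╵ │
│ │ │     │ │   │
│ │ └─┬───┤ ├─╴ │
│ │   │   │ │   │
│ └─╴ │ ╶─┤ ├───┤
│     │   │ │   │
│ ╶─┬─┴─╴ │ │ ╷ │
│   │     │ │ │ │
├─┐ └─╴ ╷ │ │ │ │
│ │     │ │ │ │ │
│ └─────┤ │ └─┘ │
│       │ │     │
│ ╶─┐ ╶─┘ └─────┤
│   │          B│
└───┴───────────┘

Directions: down, down, down, down, right, down, right, right, up, right, down, down, down, right, right, right
Number of turns: 7

Solution:

┌─┬─────┬─────┬─┐
│A│     │     │ │
│ │ ╷ ╶─┘ ╷ ╷ ╵ │
│↓│ │     │ │   │
│ │ └─┬───┤ ├─╴ │
│↓│   │   │ │   │
│ └─╴ │ ╶─┤ ├───┤
│↓    │   │ │   │
│ ╶─┬─┴─╴ │ │ ╷ │
│↳ ↓│  ↱ ↓│ │ │ │
├─┐ └─╴ ╷ │ │ │ │
│ │↳ → ↑│↓│ │ │ │
│ └─────┤ │ └─┘ │
│       │↓│     │
│ ╶─┐ ╶─┘ └─────┤
│   │    ↳ → → B│
└───┴───────────┘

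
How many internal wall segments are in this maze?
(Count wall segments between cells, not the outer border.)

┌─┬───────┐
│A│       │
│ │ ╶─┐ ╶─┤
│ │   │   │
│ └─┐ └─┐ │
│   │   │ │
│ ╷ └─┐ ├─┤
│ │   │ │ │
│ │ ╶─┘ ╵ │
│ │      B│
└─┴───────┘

Counting internal wall segments:
Total internal walls: 16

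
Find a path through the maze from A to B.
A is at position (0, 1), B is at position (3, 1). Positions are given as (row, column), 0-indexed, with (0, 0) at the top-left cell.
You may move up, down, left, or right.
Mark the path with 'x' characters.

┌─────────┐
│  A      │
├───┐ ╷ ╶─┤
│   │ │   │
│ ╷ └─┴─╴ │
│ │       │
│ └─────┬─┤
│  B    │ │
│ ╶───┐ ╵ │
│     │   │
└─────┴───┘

Finding the shortest path from (0, 1) to (3, 1):
Path length: 13 steps
Directions: right → right → down → right → down → left → left → left → up → left → down → down → right

Solution:

┌─────────┐
│  A x x  │
├───┐ ╷ ╶─┤
│x x│ │x x│
│ ╷ └─┴─╴ │
│x│x x x x│
│ └─────┬─┤
│x B    │ │
│ ╶───┐ ╵ │
│     │   │
└─────┴───┘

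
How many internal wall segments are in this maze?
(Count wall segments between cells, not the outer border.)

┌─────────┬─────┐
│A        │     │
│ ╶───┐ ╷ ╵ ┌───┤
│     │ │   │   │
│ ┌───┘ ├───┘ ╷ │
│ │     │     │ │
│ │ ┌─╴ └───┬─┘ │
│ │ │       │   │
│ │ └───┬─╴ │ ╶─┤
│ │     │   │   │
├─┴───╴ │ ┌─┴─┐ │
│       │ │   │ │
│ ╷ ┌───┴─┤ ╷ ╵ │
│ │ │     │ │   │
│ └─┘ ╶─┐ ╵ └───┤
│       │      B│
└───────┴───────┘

Counting internal wall segments:
Total internal walls: 49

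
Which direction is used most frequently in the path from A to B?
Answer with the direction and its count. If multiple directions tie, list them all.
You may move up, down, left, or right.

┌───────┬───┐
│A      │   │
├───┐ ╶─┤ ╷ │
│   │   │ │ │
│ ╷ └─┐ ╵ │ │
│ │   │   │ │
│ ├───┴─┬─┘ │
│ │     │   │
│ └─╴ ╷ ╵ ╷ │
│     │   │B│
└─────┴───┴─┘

Directions: right, right, down, right, down, right, up, up, right, down, down, down, down
Counts: {'right': 5, 'down': 6, 'up': 2}
Most common: down (6 times)

Solution:

┌───────┬───┐
│A → ↓  │↱ ↓│
├───┐ ╶─┤ ╷ │
│   │↳ ↓│↑│↓│
│ ╷ └─┐ ╵ │ │
│ │   │↳ ↑│↓│
│ ├───┴─┬─┘ │
│ │     │  ↓│
│ └─╴ ╷ ╵ ╷ │
│     │   │B│
└─────┴───┴─┘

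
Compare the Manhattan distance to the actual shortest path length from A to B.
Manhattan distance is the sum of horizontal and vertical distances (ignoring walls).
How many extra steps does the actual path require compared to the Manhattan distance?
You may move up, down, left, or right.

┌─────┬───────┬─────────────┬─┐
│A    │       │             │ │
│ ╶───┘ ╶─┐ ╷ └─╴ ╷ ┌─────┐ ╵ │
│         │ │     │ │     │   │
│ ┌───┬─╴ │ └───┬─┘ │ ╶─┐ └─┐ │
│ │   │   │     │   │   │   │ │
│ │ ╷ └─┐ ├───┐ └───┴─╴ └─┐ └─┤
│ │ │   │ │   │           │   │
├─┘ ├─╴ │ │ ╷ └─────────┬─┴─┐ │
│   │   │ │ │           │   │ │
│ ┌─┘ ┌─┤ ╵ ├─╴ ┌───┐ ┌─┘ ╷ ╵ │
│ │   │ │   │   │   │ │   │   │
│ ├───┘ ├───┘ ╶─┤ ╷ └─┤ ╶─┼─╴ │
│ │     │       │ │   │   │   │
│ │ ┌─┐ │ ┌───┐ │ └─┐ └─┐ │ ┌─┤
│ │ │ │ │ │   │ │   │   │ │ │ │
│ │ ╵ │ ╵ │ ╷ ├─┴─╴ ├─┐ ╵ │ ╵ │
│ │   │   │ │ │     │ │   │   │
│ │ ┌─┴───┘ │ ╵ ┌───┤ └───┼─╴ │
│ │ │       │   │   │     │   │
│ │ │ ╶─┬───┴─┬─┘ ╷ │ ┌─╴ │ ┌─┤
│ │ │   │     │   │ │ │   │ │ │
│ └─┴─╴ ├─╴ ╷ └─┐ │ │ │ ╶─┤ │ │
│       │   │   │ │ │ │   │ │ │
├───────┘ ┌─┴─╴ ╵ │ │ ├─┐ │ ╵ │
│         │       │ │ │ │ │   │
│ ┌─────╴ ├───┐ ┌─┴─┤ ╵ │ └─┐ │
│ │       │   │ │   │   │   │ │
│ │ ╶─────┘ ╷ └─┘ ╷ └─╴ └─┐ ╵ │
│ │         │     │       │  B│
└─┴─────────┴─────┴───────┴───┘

Manhattan distance: |14 - 0| + |14 - 0| = 28
Actual path length: 40
Extra steps: 40 - 28 = 12

Solution:

┌─────┬───────┬─────────────┬─┐
│A    │↱ → ↓  │             │ │
│ ╶───┘ ╶─┐ ╷ └─╴ ╷ ┌─────┐ ╵ │
│↳ → → ↑  │↓│     │ │↱ → ↓│   │
│ ┌───┬─╴ │ └───┬─┘ │ ╶─┐ └─┐ │
│ │   │   │↳ → ↓│   │↑ ↰│↳ ↓│ │
│ │ ╷ └─┐ ├───┐ └───┴─╴ └─┐ └─┤
│ │ │   │ │   │↳ → → → ↑  │↳ ↓│
├─┘ ├─╴ │ │ ╷ └─────────┬─┴─┐ │
│   │   │ │ │           │   │↓│
│ ┌─┘ ┌─┤ ╵ ├─╴ ┌───┐ ┌─┘ ╷ ╵ │
│ │   │ │   │   │   │ │   │  ↓│
│ ├───┘ ├───┘ ╶─┤ ╷ └─┤ ╶─┼─╴ │
│ │     │       │ │   │   │↓ ↲│
│ │ ┌─┐ │ ┌───┐ │ └─┐ └─┐ │ ┌─┤
│ │ │ │ │ │   │ │   │   │ │↓│ │
│ │ ╵ │ ╵ │ ╷ ├─┴─╴ ├─┐ ╵ │ ╵ │
│ │   │   │ │ │     │ │   │↳ ↓│
│ │ ┌─┴───┘ │ ╵ ┌───┤ └───┼─╴ │
│ │ │       │   │   │     │↓ ↲│
│ │ │ ╶─┬───┴─┬─┘ ╷ │ ┌─╴ │ ┌─┤
│ │ │   │     │   │ │ │   │↓│ │
│ └─┴─╴ ├─╴ ╷ └─┐ │ │ │ ╶─┤ │ │
│       │   │   │ │ │ │   │↓│ │
├───────┘ ┌─┴─╴ ╵ │ │ ├─┐ │ ╵ │
│         │       │ │ │ │ │↳ ↓│
│ ┌─────╴ ├───┐ ┌─┴─┤ ╵ │ └─┐ │
│ │       │   │ │   │   │   │↓│
│ │ ╶─────┘ ╷ └─┘ ╷ └─╴ └─┐ ╵ │
│ │         │     │       │  B│
└─┴─────────┴─────┴───────┴───┘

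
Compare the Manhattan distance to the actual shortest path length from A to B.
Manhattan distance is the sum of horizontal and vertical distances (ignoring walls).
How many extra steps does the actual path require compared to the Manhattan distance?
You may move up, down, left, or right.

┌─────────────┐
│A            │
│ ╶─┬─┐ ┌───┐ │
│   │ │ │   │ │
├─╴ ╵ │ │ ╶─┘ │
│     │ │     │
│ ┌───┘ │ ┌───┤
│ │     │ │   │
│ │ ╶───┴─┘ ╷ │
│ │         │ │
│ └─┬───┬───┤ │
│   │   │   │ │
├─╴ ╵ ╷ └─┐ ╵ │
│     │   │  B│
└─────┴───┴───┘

Manhattan distance: |6 - 0| + |6 - 0| = 12
Actual path length: 18
Extra steps: 18 - 12 = 6

Solution:

┌─────────────┐
│A → → ↓      │
│ ╶─┬─┐ ┌───┐ │
│   │ │↓│   │ │
├─╴ ╵ │ │ ╶─┘ │
│     │↓│     │
│ ┌───┘ │ ┌───┤
│ │↓ ← ↲│ │↱ ↓│
│ │ ╶───┴─┘ ╷ │
│ │↳ → → → ↑│↓│
│ └─┬───┬───┤ │
│   │   │   │↓│
├─╴ ╵ ╷ └─┐ ╵ │
│     │   │  B│
└─────┴───┴───┘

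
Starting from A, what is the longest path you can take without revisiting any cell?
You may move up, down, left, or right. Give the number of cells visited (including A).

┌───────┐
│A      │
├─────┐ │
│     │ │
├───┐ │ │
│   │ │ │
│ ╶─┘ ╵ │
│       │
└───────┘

Finding longest simple path using DFS:
Start: (0, 0)
Longest path visits 12 cells
Path: A → right → right → right → down → down → down → left → up → up → left → left

Solution:

┌───────┐
│A → → ↓│
├─────┐ │
│B ← ↰│↓│
├───┐ │ │
│   │↑│↓│
│ ╶─┘ ╵ │
│    ↑ ↲│
└───────┘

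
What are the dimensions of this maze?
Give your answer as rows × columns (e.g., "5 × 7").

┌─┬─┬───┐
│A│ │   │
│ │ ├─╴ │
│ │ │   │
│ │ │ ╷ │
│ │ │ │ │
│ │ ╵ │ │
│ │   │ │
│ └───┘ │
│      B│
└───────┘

Counting the maze dimensions:
Rows (vertical): 5
Columns (horizontal): 4
Dimensions: 5 × 4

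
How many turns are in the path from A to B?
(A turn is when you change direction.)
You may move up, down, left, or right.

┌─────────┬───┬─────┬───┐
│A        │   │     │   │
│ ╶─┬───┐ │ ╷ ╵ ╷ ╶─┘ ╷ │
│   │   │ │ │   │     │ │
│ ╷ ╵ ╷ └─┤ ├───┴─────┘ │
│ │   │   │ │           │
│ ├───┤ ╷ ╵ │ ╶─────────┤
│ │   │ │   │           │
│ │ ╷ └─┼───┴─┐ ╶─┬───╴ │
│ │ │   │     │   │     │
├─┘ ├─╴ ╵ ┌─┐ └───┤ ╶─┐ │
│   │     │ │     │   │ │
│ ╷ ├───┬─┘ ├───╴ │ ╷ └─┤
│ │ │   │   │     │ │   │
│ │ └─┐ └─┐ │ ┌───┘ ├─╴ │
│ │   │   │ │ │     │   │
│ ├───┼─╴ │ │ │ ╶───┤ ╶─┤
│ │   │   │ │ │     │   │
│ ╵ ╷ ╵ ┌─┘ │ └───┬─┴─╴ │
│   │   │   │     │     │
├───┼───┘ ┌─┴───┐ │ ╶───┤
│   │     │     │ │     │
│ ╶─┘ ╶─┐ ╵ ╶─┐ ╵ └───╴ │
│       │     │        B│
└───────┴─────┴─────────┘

Directions: down, right, down, right, up, right, down, right, down, right, up, up, up, right, down, right, up, right, down, right, right, up, right, down, down, left, left, left, left, left, down, right, right, right, right, right, down, left, left, down, right, down, right, down, left, down, right, down, left, left, down, right, right, down
Number of turns: 38

Solution:

┌─────────┬───┬─────┬───┐
│A        │↱ ↓│↱ ↓  │↱ ↓│
│ ╶─┬───┐ │ ╷ ╵ ╷ ╶─┘ ╷ │
│↳ ↓│↱ ↓│ │↑│↳ ↑│↳ → ↑│↓│
│ ╷ ╵ ╷ └─┤ ├───┴─────┘ │
│ │↳ ↑│↳ ↓│↑│↓ ← ← ← ← ↲│
│ ├───┤ ╷ ╵ │ ╶─────────┤
│ │   │ │↳ ↑│↳ → → → → ↓│
│ │ ╷ └─┼───┴─┐ ╶─┬───╴ │
│ │ │   │     │   │↓ ← ↲│
├─┘ ├─╴ ╵ ┌─┐ └───┤ ╶─┐ │
│   │     │ │     │↳ ↓│ │
│ ╷ ├───┬─┘ ├───╴ │ ╷ └─┤
│ │ │   │   │     │ │↳ ↓│
│ │ └─┐ └─┐ │ ┌───┘ ├─╴ │
│ │   │   │ │ │     │↓ ↲│
│ ├───┼─╴ │ │ │ ╶───┤ ╶─┤
│ │   │   │ │ │     │↳ ↓│
│ ╵ ╷ ╵ ┌─┘ │ └───┬─┴─╴ │
│   │   │   │     │↓ ← ↲│
├───┼───┘ ┌─┴───┐ │ ╶───┤
│   │     │     │ │↳ → ↓│
│ ╶─┘ ╶─┐ ╵ ╶─┐ ╵ └───╴ │
│       │     │        B│
└───────┴─────┴─────────┘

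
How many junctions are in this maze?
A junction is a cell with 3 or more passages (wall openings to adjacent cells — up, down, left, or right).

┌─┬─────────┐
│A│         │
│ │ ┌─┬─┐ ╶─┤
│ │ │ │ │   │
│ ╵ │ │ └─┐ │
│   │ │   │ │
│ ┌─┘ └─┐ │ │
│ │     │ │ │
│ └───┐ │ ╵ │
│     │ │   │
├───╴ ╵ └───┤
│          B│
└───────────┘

Checking each cell for number of passages:

Junctions found (3+ passages):
  (0, 4): 3 passages
  (2, 0): 3 passages
  (3, 2): 3 passages
  (5, 2): 3 passages
  (5, 3): 3 passages
Total junctions: 5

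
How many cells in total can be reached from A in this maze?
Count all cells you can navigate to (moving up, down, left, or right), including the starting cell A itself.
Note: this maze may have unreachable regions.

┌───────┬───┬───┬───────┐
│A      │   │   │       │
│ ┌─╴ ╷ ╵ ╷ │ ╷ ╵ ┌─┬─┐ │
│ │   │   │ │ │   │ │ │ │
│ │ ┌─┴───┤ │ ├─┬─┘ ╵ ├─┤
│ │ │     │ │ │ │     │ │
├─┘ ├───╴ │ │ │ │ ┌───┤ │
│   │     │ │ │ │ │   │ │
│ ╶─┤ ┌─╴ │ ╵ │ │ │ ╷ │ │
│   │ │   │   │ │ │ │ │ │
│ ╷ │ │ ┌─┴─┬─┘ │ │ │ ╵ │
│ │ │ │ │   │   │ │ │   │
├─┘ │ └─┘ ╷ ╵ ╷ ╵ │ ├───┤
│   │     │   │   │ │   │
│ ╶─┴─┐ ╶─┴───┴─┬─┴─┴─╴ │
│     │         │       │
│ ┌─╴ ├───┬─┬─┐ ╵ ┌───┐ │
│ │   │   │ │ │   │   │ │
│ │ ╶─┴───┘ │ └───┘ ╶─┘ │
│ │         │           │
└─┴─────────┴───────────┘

Using BFS/flood-fill to find all reachable cells from A:
Maze size: 10 × 12 = 120 total cells
69 cell(s) are walled off and cannot be reached from A.
Reachable cells: 51

Reachable region (· marks reachable cells):

┌───────┬───┬───┬───────┐
│A · · ·│· ·│· ·│· · · ·│
│ ┌─╴ ╷ ╵ ╷ │ ╷ ╵ ┌─┬─┐ │
│·│· ·│· ·│·│·│· ·│ │ │·│
│ │ ┌─┴───┤ │ ├─┬─┘ ╵ ├─┤
│·│·│     │·│·│ │     │ │
├─┘ ├───╴ │ │ │ │ ┌───┤ │
│· ·│     │·│·│ │ │   │ │
│ ╶─┤ ┌─╴ │ ╵ │ │ │ ╷ │ │
│· ·│ │   │· ·│ │ │ │ │ │
│ ╷ │ │ ┌─┴─┬─┘ │ │ │ ╵ │
│·│·│ │ │   │   │ │ │   │
├─┘ │ └─┘ ╷ ╵ ╷ ╵ │ ├───┤
│· ·│     │   │   │ │   │
│ ╶─┴─┐ ╶─┴───┴─┬─┴─┴─╴ │
│· · ·│         │       │
│ ┌─╴ ├───┬─┬─┐ ╵ ┌───┐ │
│·│· ·│   │·│ │   │   │ │
│ │ ╶─┴───┘ │ └───┘ ╶─┘ │
│·│· · · · ·│           │
└─┴─────────┴───────────┘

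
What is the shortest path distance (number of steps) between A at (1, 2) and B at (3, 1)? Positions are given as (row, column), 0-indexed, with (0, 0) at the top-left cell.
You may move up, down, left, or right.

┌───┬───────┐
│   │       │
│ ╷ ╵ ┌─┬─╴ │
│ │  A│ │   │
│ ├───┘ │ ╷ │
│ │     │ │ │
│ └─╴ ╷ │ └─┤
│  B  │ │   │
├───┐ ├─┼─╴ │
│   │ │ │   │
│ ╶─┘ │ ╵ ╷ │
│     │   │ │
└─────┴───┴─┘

Finding path from (1, 2) to (3, 1):
Path: (1,2) → (1,1) → (0,1) → (0,0) → (1,0) → (2,0) → (3,0) → (3,1)
Distance: 7 steps

Solution:

┌───┬───────┐
│↓ ↰│       │
│ ╷ ╵ ┌─┬─╴ │
│↓│↑ A│ │   │
│ ├───┘ │ ╷ │
│↓│     │ │ │
│ └─╴ ╷ │ └─┤
│↳ B  │ │   │
├───┐ ├─┼─╴ │
│   │ │ │   │
│ ╶─┘ │ ╵ ╷ │
│     │   │ │
└─────┴───┴─┘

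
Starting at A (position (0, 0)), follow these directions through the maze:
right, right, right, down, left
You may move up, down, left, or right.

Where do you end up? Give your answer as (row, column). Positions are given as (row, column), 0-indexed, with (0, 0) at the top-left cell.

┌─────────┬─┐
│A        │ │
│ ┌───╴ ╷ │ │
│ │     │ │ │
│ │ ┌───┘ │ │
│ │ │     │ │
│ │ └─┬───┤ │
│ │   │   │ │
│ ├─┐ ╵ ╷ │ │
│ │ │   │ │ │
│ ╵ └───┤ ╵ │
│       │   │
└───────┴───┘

Following directions step by step:
Start: (0, 0)
  right: (0, 0) → (0, 1)
  right: (0, 1) → (0, 2)
  right: (0, 2) → (0, 3)
  down: (0, 3) → (1, 3)
  left: (1, 3) → (1, 2)
Final position: (1, 2)

Path taken:

┌─────────┬─┐
│A → → ↓  │ │
│ ┌───╴ ╷ │ │
│ │  B ↲│ │ │
│ │ ┌───┘ │ │
│ │ │     │ │
│ │ └─┬───┤ │
│ │   │   │ │
│ ├─┐ ╵ ╷ │ │
│ │ │   │ │ │
│ ╵ └───┤ ╵ │
│       │   │
└───────┴───┘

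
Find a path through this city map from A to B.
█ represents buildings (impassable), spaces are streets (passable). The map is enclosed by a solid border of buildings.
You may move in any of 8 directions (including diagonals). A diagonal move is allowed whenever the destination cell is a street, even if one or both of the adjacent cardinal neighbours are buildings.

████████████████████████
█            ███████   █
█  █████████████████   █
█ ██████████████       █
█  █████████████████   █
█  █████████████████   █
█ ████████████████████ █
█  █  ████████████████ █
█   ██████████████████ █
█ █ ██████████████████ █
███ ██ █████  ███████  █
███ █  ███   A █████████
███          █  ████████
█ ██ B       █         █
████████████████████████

Finding the shortest path from A to B:
Movement: 8-directional
Path length: 8 steps
Directions: left → left → left → down-left → left → left → left → down-left

Solution:

████████████████████████
█            ███████   █
█  █████████████████   █
█ ██████████████       █
█  █████████████████   █
█  █████████████████   █
█ ████████████████████ █
█  █  ████████████████ █
█   ██████████████████ █
█ █ ██████████████████ █
███ ██ █████  ███████  █
███ █  ███↙←←A █████████
███   ↙←←←   █  ████████
█ ██ B       █         █
████████████████████████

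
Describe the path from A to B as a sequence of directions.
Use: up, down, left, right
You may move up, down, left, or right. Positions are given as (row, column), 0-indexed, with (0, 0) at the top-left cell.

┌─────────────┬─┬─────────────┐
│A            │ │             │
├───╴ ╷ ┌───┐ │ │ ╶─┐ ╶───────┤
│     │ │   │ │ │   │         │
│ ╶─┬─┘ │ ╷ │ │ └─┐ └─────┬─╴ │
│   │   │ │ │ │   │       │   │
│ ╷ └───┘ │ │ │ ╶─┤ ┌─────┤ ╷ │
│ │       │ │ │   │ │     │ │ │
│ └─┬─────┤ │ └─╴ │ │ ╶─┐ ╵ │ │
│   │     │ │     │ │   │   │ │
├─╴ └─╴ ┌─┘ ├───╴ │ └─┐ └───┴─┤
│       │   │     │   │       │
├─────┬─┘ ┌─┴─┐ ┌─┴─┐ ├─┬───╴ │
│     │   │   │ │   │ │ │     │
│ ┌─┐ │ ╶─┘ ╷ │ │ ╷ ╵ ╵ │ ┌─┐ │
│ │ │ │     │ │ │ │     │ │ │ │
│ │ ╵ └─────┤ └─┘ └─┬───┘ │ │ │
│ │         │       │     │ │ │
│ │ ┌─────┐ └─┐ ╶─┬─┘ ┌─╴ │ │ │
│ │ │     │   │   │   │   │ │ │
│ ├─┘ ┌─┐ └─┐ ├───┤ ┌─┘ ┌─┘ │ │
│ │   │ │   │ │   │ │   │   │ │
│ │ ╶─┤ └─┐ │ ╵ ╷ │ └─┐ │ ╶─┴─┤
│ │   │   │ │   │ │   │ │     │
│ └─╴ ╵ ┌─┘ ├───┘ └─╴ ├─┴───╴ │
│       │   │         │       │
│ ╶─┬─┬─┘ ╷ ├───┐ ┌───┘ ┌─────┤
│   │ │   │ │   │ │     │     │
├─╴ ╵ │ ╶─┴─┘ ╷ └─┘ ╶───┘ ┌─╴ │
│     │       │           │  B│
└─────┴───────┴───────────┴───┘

Finding the path and converting it to directions:
Path through cells: (0,0) → (0,1) → (0,2) → (1,2) → (1,1) → (1,0) → (2,0) → (2,1) → (3,1) → (3,2) → (3,3) → (3,4) → (2,4) → (1,4) → (1,5) → (2,5) → (3,5) → (4,5) → (5,5) → (5,4) → (6,4) → (6,3) → (7,3) → (7,4) → (7,5) → (6,5) → (6,6) → (7,6) → (8,6) → (8,7) → (8,8) → (7,8) → (6,8) → (6,9) → (7,9) → (7,10) → (6,10) → (5,10) → (5,9) → (4,9) → (3,9) → (2,9) → (1,9) → (1,8) → (0,8) → (0,9) → (0,10) → (1,10) → (1,11) → (1,12) → (1,13) → (1,14) → (2,14) → (2,13) → (3,13) → (4,13) → (4,12) → (3,12) → (3,11) → (3,10) → (4,10) → (4,11) → (5,11) → (5,12) → (5,13) → (5,14) → (6,14) → (6,13) → (6,12) → (7,12) → (8,12) → (8,11) → (8,10) → (9,10) → (9,9) → (10,9) → (11,9) → (11,10) → (12,10) → (12,9) → (12,8) → (11,8) → (10,8) → (10,7) → (11,7) → (11,6) → (10,6) → (9,6) → (9,5) → (8,5) → (8,4) → (8,3) → (8,2) → (7,2) → (6,2) → (6,1) → (6,0) → (7,0) → (8,0) → (9,0) → (10,0) → (11,0) → (12,0) → (12,1) → (12,2) → (11,2) → (11,1) → (10,1) → (10,2) → (9,2) → (9,3) → (9,4) → (10,4) → (10,5) → (11,5) → (12,5) → (12,4) → (13,4) → (13,3) → (14,3) → (14,4) → (14,5) → (14,6) → (13,6) → (13,7) → (14,7) → (14,8) → (14,9) → (14,10) → (14,11) → (14,12) → (13,12) → (13,13) → (13,14) → (14,14)
Directions: right, right, down, left, left, down, right, down, right, right, right, up, up, right, down, down, down, down, left, down, left, down, right, right, up, right, down, down, right, right, up, up, right, down, right, up, up, left, up, up, up, up, left, up, right, right, down, right, right, right, right, down, left, down, down, left, up, left, left, down, right, down, right, right, right, down, left, left, down, down, left, left, down, left, down, down, right, down, left, left, up, up, left, down, left, up, up, left, up, left, left, left, up, up, left, left, down, down, down, down, down, down, right, right, up, left, up, right, up, right, right, down, right, down, down, left, down, left, down, right, right, right, up, right, down, right, right, right, right, right, up, right, right, down

Solution:

┌─────────────┬─┬─────────────┐
│A → ↓        │ │↱ → ↓        │
├───╴ ╷ ┌───┐ │ │ ╶─┐ ╶───────┤
│↓ ← ↲│ │↱ ↓│ │ │↑ ↰│↳ → → → ↓│
│ ╶─┬─┘ │ ╷ │ │ └─┐ └─────┬─╴ │
│↳ ↓│   │↑│↓│ │   │↑      │↓ ↲│
│ ╷ └───┘ │ │ │ ╶─┤ ┌─────┤ ╷ │
│ │↳ → → ↑│↓│ │   │↑│↓ ← ↰│↓│ │
│ └─┬─────┤ │ └─╴ │ │ ╶─┐ ╵ │ │
│   │     │↓│     │↑│↳ ↓│↑ ↲│ │
├─╴ └─╴ ┌─┘ ├───╴ │ └─┐ └───┴─┤
│       │↓ ↲│     │↑ ↰│↳ → → ↓│
├─────┬─┘ ┌─┴─┐ ┌─┴─┐ ├─┬───╴ │
│↓ ← ↰│↓ ↲│↱ ↓│ │↱ ↓│↑│ │↓ ← ↲│
│ ┌─┐ │ ╶─┘ ╷ │ │ ╷ ╵ ╵ │ ┌─┐ │
│↓│ │↑│↳ → ↑│↓│ │↑│↳ ↑  │↓│ │ │
│ │ ╵ └─────┤ └─┘ └─┬───┘ │ │ │
│↓│  ↑ ← ← ↰│↳ → ↑  │↓ ← ↲│ │ │
│ │ ┌─────┐ └─┐ ╶─┬─┘ ┌─╴ │ │ │
│↓│ │↱ → ↓│↑ ↰│   │↓ ↲│   │ │ │
│ ├─┘ ┌─┐ └─┐ ├───┤ ┌─┘ ┌─┘ │ │
│↓│↱ ↑│ │↳ ↓│↑│↓ ↰│↓│   │   │ │
│ │ ╶─┤ └─┐ │ ╵ ╷ │ └─┐ │ ╶─┴─┤
│↓│↑ ↰│   │↓│↑ ↲│↑│↳ ↓│ │     │
│ └─╴ ╵ ┌─┘ ├───┘ └─╴ ├─┴───╴ │
│↳ → ↑  │↓ ↲│    ↑ ← ↲│       │
│ ╶─┬─┬─┘ ╷ ├───┐ ┌───┘ ┌─────┤
│   │ │↓ ↲│ │↱ ↓│ │     │↱ → ↓│
├─╴ ╵ │ ╶─┴─┘ ╷ └─┘ ╶───┘ ┌─╴ │
│     │↳ → → ↑│↳ → → → → ↑│  B│
└─────┴───────┴───────────┴───┘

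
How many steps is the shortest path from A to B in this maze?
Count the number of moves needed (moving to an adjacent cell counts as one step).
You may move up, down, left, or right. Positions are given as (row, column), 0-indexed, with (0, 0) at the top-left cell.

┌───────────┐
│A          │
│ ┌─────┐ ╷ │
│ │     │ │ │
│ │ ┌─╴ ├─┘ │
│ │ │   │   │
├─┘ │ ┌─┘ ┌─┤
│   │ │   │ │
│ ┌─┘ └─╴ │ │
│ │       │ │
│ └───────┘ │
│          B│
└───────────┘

Using BFS to find shortest path:
Start: (0, 0), End: (5, 5)
Path found:
(0,0) → (0,1) → (0,2) → (0,3) → (0,4) → (0,5) → (1,5) → (2,5) → (2,4) → (3,4) → (4,4) → (4,3) → (4,2) → (3,2) → (2,2) → (2,3) → (1,3) → (1,2) → (1,1) → (2,1) → (3,1) → (3,0) → (4,0) → (5,0) → (5,1) → (5,2) → (5,3) → (5,4) → (5,5)
Number of steps: 28

Solution:

┌───────────┐
│A → → → → ↓│
│ ┌─────┐ ╷ │
│ │↓ ← ↰│ │↓│
│ │ ┌─╴ ├─┘ │
│ │↓│↱ ↑│↓ ↲│
├─┘ │ ┌─┘ ┌─┤
│↓ ↲│↑│  ↓│ │
│ ┌─┘ └─╴ │ │
│↓│  ↑ ← ↲│ │
│ └───────┘ │
│↳ → → → → B│
└───────────┘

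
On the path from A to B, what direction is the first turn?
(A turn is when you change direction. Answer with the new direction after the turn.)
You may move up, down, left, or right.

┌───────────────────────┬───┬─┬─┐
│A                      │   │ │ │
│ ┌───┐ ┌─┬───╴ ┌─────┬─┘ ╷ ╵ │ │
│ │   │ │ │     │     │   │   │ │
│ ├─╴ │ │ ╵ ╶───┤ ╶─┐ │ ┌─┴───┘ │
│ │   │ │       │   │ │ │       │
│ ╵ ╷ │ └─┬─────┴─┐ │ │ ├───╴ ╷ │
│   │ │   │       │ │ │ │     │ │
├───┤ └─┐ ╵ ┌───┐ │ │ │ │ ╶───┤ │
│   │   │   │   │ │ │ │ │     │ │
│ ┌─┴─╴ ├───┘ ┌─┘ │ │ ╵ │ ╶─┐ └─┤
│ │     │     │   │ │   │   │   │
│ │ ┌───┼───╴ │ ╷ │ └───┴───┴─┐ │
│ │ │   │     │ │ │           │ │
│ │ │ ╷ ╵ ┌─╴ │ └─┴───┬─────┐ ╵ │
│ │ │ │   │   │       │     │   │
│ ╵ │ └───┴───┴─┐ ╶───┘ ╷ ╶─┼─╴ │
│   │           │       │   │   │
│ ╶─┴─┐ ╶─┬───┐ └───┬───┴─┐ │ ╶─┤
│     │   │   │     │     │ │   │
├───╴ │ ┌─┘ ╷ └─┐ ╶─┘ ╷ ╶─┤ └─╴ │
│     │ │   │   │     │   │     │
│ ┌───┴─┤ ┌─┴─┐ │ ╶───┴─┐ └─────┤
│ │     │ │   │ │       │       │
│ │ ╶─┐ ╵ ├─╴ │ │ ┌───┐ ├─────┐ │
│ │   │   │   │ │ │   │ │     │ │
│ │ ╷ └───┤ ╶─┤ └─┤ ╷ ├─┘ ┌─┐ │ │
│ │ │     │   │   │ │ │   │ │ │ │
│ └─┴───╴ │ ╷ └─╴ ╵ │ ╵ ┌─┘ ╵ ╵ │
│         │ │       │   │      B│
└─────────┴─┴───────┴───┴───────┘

Directions: down, down, down, right, up, right, down, down, right, down, left, left, down, down, down, left, down, right, right, down, left, left, down, down, down, down, right, right, right, right, up, left, left, up, left, up, right, right, down, right, up, up, right, up, right, down, right, down, down, down, right, down, right, up, up, right, down, down, right, up, right, up, right, right, down, down, right
First turn direction: right

Solution:

┌───────────────────────┬───┬─┬─┐
│A                      │   │ │ │
│ ┌───┐ ┌─┬───╴ ┌─────┬─┘ ╷ ╵ │ │
│↓│   │ │ │     │     │   │   │ │
│ ├─╴ │ │ ╵ ╶───┤ ╶─┐ │ ┌─┴───┘ │
│↓│↱ ↓│ │       │   │ │ │       │
│ ╵ ╷ │ └─┬─────┴─┐ │ │ ├───╴ ╷ │
│↳ ↑│↓│   │       │ │ │ │     │ │
├───┤ └─┐ ╵ ┌───┐ │ │ │ │ ╶───┤ │
│   │↳ ↓│   │   │ │ │ │ │     │ │
│ ┌─┴─╴ ├───┘ ┌─┘ │ │ ╵ │ ╶─┐ └─┤
│ │↓ ← ↲│     │   │ │   │   │   │
│ │ ┌───┼───╴ │ ╷ │ └───┴───┴─┐ │
│ │↓│   │     │ │ │           │ │
│ │ │ ╷ ╵ ┌─╴ │ └─┴───┬─────┐ ╵ │
│ │↓│ │   │   │       │     │   │
│ ╵ │ └───┴───┴─┐ ╶───┘ ╷ ╶─┼─╴ │
│↓ ↲│           │       │   │   │
│ ╶─┴─┐ ╶─┬───┐ └───┬───┴─┐ │ ╶─┤
│↳ → ↓│   │↱ ↓│     │     │ │   │
├───╴ │ ┌─┘ ╷ └─┐ ╶─┘ ╷ ╶─┤ └─╴ │
│↓ ← ↲│ │↱ ↑│↳ ↓│     │   │     │
│ ┌───┴─┤ ┌─┴─┐ │ ╶───┴─┐ └─────┤
│↓│↱ → ↓│↑│   │↓│       │       │
│ │ ╶─┐ ╵ ├─╴ │ │ ┌───┐ ├─────┐ │
│↓│↑ ↰│↳ ↑│   │↓│ │↱ ↓│ │↱ → ↓│ │
│ │ ╷ └───┤ ╶─┤ └─┤ ╷ ├─┘ ┌─┐ │ │
│↓│ │↑ ← ↰│   │↳ ↓│↑│↓│↱ ↑│ │↓│ │
│ └─┴───╴ │ ╷ └─╴ ╵ │ ╵ ┌─┘ ╵ ╵ │
│↳ → → → ↑│ │    ↳ ↑│↳ ↑│    ↳ B│
└─────────┴─┴───────┴───┴───────┘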